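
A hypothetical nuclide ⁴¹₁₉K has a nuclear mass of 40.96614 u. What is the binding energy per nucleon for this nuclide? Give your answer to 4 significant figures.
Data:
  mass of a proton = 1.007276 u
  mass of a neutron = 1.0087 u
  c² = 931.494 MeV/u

8.259 MeV/nucleon

Z = 19, so N = A − Z = 41 − 19 = 22.
Total constituent mass: 19 × 1.007276 + 22 × 1.0087 = 41.329644 u
Mass defect Δm = 41.329644 − 40.96614 = 0.363504 u
Converting to energy: 0.363504 u × 931.494 MeV/u = 338.602 MeV
Dividing by A = 41 gives 8.259 MeV per nucleon.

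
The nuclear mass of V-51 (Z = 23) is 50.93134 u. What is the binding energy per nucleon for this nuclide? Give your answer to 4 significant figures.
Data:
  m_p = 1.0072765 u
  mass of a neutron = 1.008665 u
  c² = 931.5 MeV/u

Mass of separated nucleons = 23(1.0072765) + 28(1.008665) = 23.1673595 + 28.242620 = 51.4099795 u
Δm = 51.4099795 − 50.93134 = 0.4786395 u
Binding energy = Δm·c² = 0.4786395 × 931.5 MeV/u = 445.853 MeV
Per nucleon: 445.853 / 51 = 8.742 MeV

8.742 MeV/nucleon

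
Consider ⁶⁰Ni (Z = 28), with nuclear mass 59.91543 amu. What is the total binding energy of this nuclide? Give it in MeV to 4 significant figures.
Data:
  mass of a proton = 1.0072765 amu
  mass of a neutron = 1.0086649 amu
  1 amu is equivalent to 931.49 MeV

Z = 28, so N = A − Z = 60 − 28 = 32.
Σm = 28·m_p + 32·m_n = 28.2037420 + 32.2772768 = 60.4810188 amu
The mass defect is 60.4810188 − 59.91543 = 0.5655888 amu.
Binding energy = Δm·c² = 0.5655888 × 931.49 MeV/amu = 526.840 MeV

526.8 MeV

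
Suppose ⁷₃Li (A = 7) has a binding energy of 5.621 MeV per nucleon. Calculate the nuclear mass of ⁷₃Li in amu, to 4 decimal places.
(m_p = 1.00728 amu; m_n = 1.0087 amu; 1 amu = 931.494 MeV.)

7.0144 amu

Total binding energy = 7 × 5.621 = 39.347 MeV
Mass defect = 39.347 MeV / (931.494 MeV/amu) = 0.042241 amu
Constituent mass = 3(1.00728) + 4(1.0087) = 7.05664 amu
Nuclear mass = 7.05664 − 0.042241 = 7.014399 amu ≈ 7.0144 amu (to 4 decimal places)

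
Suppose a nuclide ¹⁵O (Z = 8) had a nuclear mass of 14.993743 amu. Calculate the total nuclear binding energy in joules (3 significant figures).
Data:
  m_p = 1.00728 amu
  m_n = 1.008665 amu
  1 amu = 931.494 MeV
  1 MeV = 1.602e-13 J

With 8 protons and 7 neutrons (A = 15):
Total constituent mass: 8 × 1.00728 + 7 × 1.008665 = 15.118895 amu
Δm = 15.118895 − 14.993743 = 0.125152 amu
E_B = 0.125152 × 931.494 = 116.578 MeV
In joules: 116.578 MeV × 1.602e-13 J/MeV = 1.8676e-11 J

1.87e-11 J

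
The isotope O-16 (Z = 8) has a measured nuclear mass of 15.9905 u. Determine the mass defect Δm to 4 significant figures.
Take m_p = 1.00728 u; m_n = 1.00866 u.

0.1370 u

Z = 8, so N = A − Z = 16 − 8 = 8.
Mass of separated nucleons = 8(1.00728) + 8(1.00866) = 8.05824 + 8.06928 = 16.12752 u
The mass defect is 16.12752 − 15.9905 = 0.13702 u.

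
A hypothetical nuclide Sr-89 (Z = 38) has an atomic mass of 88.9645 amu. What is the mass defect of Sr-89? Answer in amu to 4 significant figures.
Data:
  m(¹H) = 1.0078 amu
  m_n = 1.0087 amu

0.7756 amu

With 38 protons and 51 neutrons (A = 89):
Σm = 38·m(¹H) + 51·m_n = 38.2964 + 51.4437 = 89.7401 amu
Mass defect Δm = 89.7401 − 88.9645 = 0.7756 amu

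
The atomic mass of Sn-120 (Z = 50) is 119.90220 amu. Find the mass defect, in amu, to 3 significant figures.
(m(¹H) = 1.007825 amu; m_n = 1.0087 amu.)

1.10 amu

The nucleus contains 50 protons and 120 − 50 = 70 neutrons.
Total constituent mass: 50 × 1.007825 + 70 × 1.0087 = 121.000250 amu
The mass defect is 121.000250 − 119.90220 = 1.098050 amu.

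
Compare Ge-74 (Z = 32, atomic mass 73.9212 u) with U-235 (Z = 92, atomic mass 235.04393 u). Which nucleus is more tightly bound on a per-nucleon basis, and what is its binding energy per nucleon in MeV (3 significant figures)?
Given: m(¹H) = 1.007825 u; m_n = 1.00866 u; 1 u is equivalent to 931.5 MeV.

Ge-74; 8.72 MeV/nucleon

Ge-74: Σm = 32(1.007825) + 42(1.00866) = 74.614120 u; Δm = 0.692920 u; E_B = 645.45 MeV; E_B/A = 8.722 MeV
U-235: Σm = 92(1.007825) + 143(1.00866) = 236.958280 u; Δm = 1.914350 u; E_B = 1783.2 MeV; E_B/A = 7.588 MeV
Ge-74 has the higher binding energy per nucleon, so it is the more tightly bound nucleus.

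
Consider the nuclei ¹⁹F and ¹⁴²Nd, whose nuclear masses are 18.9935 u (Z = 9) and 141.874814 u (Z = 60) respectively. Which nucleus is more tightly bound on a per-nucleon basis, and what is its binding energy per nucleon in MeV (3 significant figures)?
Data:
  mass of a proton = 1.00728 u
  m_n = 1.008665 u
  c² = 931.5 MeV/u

¹⁹F: Σm = 9(1.00728) + 10(1.008665) = 19.152170 u; Δm = 0.158670 u; E_B = 147.80 MeV; E_B/A = 7.779 MeV
¹⁴²Nd: Σm = 60(1.00728) + 82(1.008665) = 143.147330 u; Δm = 1.272516 u; E_B = 1185.35 MeV; E_B/A = 8.348 MeV
¹⁴²Nd has the higher binding energy per nucleon, so it is the more tightly bound nucleus.

¹⁴²Nd; 8.35 MeV/nucleon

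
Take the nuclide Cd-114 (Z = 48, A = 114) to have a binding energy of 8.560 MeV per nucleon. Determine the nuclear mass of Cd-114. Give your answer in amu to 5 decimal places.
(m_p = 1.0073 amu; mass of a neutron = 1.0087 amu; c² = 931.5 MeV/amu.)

113.87700 amu

Total binding energy = 114 × 8.560 = 975.840 MeV
Mass defect = 975.840 MeV / (931.5 MeV/amu) = 1.0476006 amu
Constituent mass = 48(1.0073) + 66(1.0087) = 114.9246 amu
Nuclear mass = 114.9246 − 1.0476006 = 113.8769994 amu ≈ 113.87700 amu (to 5 decimal places)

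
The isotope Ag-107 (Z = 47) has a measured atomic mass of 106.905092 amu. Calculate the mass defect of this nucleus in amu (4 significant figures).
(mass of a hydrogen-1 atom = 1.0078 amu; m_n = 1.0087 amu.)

0.9835 amu

With 47 protons and 60 neutrons (A = 107):
Mass of separated nucleons = 47(1.0078) + 60(1.0087) = 47.3666 + 60.5220 = 107.8886 amu
Mass defect Δm = 107.8886 − 106.905092 = 0.983508 amu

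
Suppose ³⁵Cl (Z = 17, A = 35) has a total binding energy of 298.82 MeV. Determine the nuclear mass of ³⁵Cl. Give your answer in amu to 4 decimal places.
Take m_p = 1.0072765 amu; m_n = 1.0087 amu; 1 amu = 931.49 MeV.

Mass defect = 298.82 MeV / (931.49 MeV/amu) = 0.320798 amu
Constituent mass = 17(1.0072765) + 18(1.0087) = 35.2803005 amu
Nuclear mass = 35.2803005 − 0.320798 = 34.9595025 amu ≈ 34.9595 amu (to 4 decimal places)

34.9595 amu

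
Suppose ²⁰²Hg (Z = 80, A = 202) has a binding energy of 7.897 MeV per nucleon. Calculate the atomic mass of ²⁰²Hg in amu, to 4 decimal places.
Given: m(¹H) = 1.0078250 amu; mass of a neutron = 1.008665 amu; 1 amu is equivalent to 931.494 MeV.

201.9706 amu

Total binding energy = 202 × 7.897 = 1595.194 MeV
Mass defect = 1595.194 MeV / (931.494 MeV/amu) = 1.712511 amu
Constituent mass = 80(1.0078250) + 122(1.008665) = 203.6831300 amu
Atomic mass = 203.6831300 − 1.712511 = 201.9706190 amu ≈ 201.9706 amu (to 4 decimal places)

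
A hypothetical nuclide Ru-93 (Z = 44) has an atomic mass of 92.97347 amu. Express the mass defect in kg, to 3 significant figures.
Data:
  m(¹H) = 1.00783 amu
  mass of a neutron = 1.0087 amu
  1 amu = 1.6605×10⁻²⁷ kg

1.32e-27 kg

Σm = 44·m(¹H) + 49·m_n = 44.34452 + 49.4263 = 93.77082 amu
Mass defect Δm = 93.77082 − 92.97347 = 0.79735 amu
In SI units: 0.79735 amu × 1.6605×10⁻²⁷ kg/amu = 1.3240e-27 kg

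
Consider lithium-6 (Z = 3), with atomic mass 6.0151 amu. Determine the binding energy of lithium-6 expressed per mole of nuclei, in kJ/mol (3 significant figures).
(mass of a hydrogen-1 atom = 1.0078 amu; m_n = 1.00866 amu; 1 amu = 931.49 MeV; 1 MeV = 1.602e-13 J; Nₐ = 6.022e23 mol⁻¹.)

Z = 3, so N = A − Z = 6 − 3 = 3.
Total constituent mass: 3 × 1.0078 + 3 × 1.00866 = 6.04938 amu
The mass defect is 6.04938 − 6.0151 = 0.03428 amu.
Converting to energy: 0.03428 amu × 931.49 MeV/amu = 31.9315 MeV
Per nucleus in joules: 31.9315 MeV × 1.602e-13 J/MeV = 5.1154e-12 J
Per mole: 5.1154e-12 J × 6.022e23 mol⁻¹ = 3.0805e+12 J/mol

3.08e+09 kJ/mol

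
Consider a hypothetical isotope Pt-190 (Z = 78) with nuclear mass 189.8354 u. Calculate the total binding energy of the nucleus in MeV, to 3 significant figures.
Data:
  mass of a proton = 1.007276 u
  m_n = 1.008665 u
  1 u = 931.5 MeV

The nucleus contains 78 protons and 190 − 78 = 112 neutrons.
Σm = 78·m_p + 112·m_n = 78.567528 + 112.970480 = 191.538008 u
The mass defect is 191.538008 − 189.8354 = 1.702608 u.
Converting to energy: 1.702608 u × 931.5 MeV/u = 1585.98 MeV

1590 MeV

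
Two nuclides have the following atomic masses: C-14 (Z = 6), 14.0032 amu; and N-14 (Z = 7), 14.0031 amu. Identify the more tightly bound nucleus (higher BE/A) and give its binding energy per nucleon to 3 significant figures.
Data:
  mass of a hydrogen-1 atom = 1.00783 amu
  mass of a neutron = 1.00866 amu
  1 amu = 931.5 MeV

C-14; 7.52 MeV/nucleon

C-14: Σm = 6(1.00783) + 8(1.00866) = 14.11626 amu; Δm = 0.11306 amu; E_B = 105.32 MeV; E_B/A = 7.523 MeV
N-14: Σm = 7(1.00783) + 7(1.00866) = 14.11543 amu; Δm = 0.11233 amu; E_B = 104.64 MeV; E_B/A = 7.474 MeV
C-14 has the higher binding energy per nucleon, so it is the more tightly bound nucleus.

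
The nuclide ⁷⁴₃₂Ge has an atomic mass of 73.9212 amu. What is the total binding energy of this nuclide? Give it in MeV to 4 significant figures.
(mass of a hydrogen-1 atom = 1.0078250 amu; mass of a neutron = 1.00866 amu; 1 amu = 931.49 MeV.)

645.4 MeV

With 32 protons and 42 neutrons (A = 74):
Total constituent mass: 32 × 1.0078250 + 42 × 1.00866 = 74.6141200 amu
The mass defect is 74.6141200 − 73.9212 = 0.6929200 amu.
Converting to energy: 0.6929200 amu × 931.49 MeV/amu = 645.448 MeV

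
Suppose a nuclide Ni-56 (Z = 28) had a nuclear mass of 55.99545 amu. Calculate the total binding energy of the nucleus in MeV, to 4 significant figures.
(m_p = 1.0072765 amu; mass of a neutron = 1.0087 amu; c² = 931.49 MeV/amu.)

Z = 28, so N = A − Z = 56 − 28 = 28.
Mass of separated nucleons = 28(1.0072765) + 28(1.0087) = 28.2037420 + 28.2436 = 56.4473420 amu
The mass defect is 56.4473420 − 55.99545 = 0.4518920 amu.
E_B = 0.4518920 × 931.49 = 420.933 MeV

420.9 MeV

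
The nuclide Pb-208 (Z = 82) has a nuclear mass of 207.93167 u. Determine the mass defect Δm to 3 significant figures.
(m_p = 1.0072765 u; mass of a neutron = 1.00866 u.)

1.76 u

With 82 protons and 126 neutrons (A = 208):
Σm = 82·m_p + 126·m_n = 82.5966730 + 127.09116 = 209.6878330 u
The mass defect is 209.6878330 − 207.93167 = 1.7561630 u.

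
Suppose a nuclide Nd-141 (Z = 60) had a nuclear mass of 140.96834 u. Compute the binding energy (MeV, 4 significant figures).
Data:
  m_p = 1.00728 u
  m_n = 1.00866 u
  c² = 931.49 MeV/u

1090 MeV

Mass of separated nucleons = 60(1.00728) + 81(1.00866) = 60.43680 + 81.70146 = 142.13826 u
Δm = 142.13826 − 140.96834 = 1.16992 u
Converting to energy: 1.16992 u × 931.49 MeV/u = 1089.77 MeV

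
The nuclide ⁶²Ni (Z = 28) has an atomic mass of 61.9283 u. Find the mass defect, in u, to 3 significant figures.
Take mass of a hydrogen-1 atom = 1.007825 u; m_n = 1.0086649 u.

Total constituent mass: 28 × 1.007825 + 34 × 1.0086649 = 62.5137066 u
The mass defect is 62.5137066 − 61.9283 = 0.5854066 u.

0.585 u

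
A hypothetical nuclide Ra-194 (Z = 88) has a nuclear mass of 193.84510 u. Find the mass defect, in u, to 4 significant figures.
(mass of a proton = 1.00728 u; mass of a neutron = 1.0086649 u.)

1.714 u

Z = 88, so N = A − Z = 194 − 88 = 106.
Total constituent mass: 88 × 1.00728 + 106 × 1.0086649 = 195.5591194 u
Mass defect Δm = 195.5591194 − 193.84510 = 1.7140194 u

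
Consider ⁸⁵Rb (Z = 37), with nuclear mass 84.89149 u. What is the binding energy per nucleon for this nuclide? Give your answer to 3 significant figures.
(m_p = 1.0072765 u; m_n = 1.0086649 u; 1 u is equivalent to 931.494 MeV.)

8.70 MeV/nucleon

Z = 37, so N = A − Z = 85 − 37 = 48.
Σm = 37·m_p + 48·m_n = 37.2692305 + 48.4159152 = 85.6851457 u
The mass defect is 85.6851457 − 84.89149 = 0.7936557 u.
E_B = 0.7936557 × 931.494 = 739.286 MeV
Per nucleon: 739.286 / 85 = 8.697 MeV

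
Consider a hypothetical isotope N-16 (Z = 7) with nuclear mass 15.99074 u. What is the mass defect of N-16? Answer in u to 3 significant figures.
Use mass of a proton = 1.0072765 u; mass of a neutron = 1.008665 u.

Σm = 7·m_p + 9·m_n = 7.0509355 + 9.077985 = 16.1289205 u
The mass defect is 16.1289205 − 15.99074 = 0.1381805 u.

0.138 u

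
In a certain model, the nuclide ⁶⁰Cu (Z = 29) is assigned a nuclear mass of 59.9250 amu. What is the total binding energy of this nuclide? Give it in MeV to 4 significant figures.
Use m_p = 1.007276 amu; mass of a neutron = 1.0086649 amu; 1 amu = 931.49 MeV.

Σm = 29·m_p + 31·m_n = 29.211004 + 31.2686119 = 60.4796159 amu
Mass defect Δm = 60.4796159 − 59.9250 = 0.5546159 amu
E_B = 0.5546159 × 931.49 = 516.619 MeV

516.6 MeV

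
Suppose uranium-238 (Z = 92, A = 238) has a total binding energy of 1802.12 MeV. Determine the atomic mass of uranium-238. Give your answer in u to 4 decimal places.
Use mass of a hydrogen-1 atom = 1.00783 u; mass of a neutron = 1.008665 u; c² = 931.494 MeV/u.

238.0508 u

Mass defect = 1802.12 MeV / (931.494 MeV/u) = 1.934656 u
Constituent mass = 92(1.00783) + 146(1.008665) = 239.985450 u
Atomic mass = 239.985450 − 1.934656 = 238.050794 u ≈ 238.0508 u (to 4 decimal places)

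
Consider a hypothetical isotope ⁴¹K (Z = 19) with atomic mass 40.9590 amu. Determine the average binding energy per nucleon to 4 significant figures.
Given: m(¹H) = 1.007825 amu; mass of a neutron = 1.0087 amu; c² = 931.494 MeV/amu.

8.658 MeV/nucleon

The nucleus contains 19 protons and 41 − 19 = 22 neutrons.
Σm = 19·m(¹H) + 22·m_n = 19.148675 + 22.1914 = 41.340075 amu
Δm = 41.340075 − 40.9590 = 0.381075 amu
Converting to energy: 0.381075 amu × 931.494 MeV/amu = 354.969 MeV
Per nucleon: 354.969 / 41 = 8.658 MeV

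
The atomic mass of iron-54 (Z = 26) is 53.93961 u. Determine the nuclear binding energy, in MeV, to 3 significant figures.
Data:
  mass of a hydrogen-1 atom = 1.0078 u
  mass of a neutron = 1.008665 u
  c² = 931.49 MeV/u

471 MeV

Σm = 26·m(¹H) + 28·m_n = 26.2028 + 28.242620 = 54.445420 u
Mass defect Δm = 54.445420 − 53.93961 = 0.505810 u
Binding energy = Δm·c² = 0.505810 × 931.49 MeV/u = 471.157 MeV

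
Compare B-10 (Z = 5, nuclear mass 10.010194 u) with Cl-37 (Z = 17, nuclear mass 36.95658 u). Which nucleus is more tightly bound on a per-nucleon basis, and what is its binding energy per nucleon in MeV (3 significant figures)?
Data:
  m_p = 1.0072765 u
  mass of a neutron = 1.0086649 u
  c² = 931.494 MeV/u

Cl-37; 8.57 MeV/nucleon

B-10: Σm = 5(1.0072765) + 5(1.0086649) = 10.0797070 u; Δm = 0.0695130 u; E_B = 64.751 MeV; E_B/A = 6.475 MeV
Cl-37: Σm = 17(1.0072765) + 20(1.0086649) = 37.2969985 u; Δm = 0.3404185 u; E_B = 317.10 MeV; E_B/A = 8.570 MeV
Cl-37 has the higher binding energy per nucleon, so it is the more tightly bound nucleus.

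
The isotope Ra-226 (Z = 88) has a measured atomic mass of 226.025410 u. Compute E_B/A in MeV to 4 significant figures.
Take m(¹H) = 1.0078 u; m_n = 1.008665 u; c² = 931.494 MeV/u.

Mass of separated nucleons = 88(1.0078) + 138(1.008665) = 88.6864 + 139.195770 = 227.882170 u
Mass defect Δm = 227.882170 − 226.025410 = 1.856760 u
E_B = 1.856760 × 931.494 = 1729.56 MeV
Per nucleon: 1729.56 / 226 = 7.653 MeV

7.653 MeV/nucleon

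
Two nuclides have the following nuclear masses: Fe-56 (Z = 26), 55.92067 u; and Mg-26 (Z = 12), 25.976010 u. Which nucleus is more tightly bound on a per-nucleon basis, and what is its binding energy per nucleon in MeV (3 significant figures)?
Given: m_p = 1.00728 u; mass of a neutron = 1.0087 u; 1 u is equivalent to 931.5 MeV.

Fe-56: Σm = 26(1.00728) + 30(1.0087) = 56.45028 u; Δm = 0.52961 u; E_B = 493.33 MeV; E_B/A = 8.809 MeV
Mg-26: Σm = 12(1.00728) + 14(1.0087) = 26.20916 u; Δm = 0.233150 u; E_B = 217.18 MeV; E_B/A = 8.353 MeV
Fe-56 has the higher binding energy per nucleon, so it is the more tightly bound nucleus.

Fe-56; 8.81 MeV/nucleon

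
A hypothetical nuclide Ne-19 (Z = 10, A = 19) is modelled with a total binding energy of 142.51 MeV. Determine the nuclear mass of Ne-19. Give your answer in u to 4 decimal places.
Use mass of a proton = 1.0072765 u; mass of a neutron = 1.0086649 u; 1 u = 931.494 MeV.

Mass defect = 142.51 MeV / (931.494 MeV/u) = 0.152991 u
Constituent mass = 10(1.0072765) + 9(1.0086649) = 19.1507491 u
Nuclear mass = 19.1507491 − 0.152991 = 18.9977581 u ≈ 18.9978 u (to 4 decimal places)

18.9978 u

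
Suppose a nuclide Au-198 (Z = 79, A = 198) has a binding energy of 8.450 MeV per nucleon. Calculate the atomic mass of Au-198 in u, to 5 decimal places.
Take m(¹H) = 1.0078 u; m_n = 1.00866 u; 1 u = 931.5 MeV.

197.85060 u

Total binding energy = 198 × 8.450 = 1673.100 MeV
Mass defect = 1673.100 MeV / (931.5 MeV/u) = 1.7961353 u
Constituent mass = 79(1.0078) + 119(1.00866) = 199.64674 u
Atomic mass = 199.64674 − 1.7961353 = 197.8506047 u ≈ 197.85060 u (to 5 decimal places)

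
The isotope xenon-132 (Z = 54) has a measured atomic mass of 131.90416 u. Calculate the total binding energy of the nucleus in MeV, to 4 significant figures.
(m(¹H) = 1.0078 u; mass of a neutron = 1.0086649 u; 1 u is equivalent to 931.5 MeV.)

The nucleus contains 54 protons and 132 − 54 = 78 neutrons.
Mass of separated nucleons = 54(1.0078) + 78(1.0086649) = 54.4212 + 78.6758622 = 133.0970622 u
Δm = 133.0970622 − 131.90416 = 1.1929022 u
Binding energy = Δm·c² = 1.1929022 × 931.5 MeV/u = 1111.19 MeV

1111 MeV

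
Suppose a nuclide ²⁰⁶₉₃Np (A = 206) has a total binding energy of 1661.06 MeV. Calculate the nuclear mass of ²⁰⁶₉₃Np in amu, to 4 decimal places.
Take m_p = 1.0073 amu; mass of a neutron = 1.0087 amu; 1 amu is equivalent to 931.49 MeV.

205.8788 amu

Mass defect = 1661.06 MeV / (931.49 MeV/amu) = 1.783229 amu
Constituent mass = 93(1.0073) + 113(1.0087) = 207.6620 amu
Nuclear mass = 207.6620 − 1.783229 = 205.878771 amu ≈ 205.8788 amu (to 4 decimal places)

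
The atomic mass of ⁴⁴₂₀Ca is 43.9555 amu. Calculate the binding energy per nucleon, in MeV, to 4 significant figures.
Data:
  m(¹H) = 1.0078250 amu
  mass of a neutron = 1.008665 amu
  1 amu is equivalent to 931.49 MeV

8.658 MeV/nucleon

The nucleus contains 20 protons and 44 − 20 = 24 neutrons.
Total constituent mass: 20 × 1.0078250 + 24 × 1.008665 = 44.3644600 amu
The mass defect is 44.3644600 − 43.9555 = 0.4089600 amu.
E_B = 0.4089600 × 931.49 = 380.942 MeV
BE/A = 380.942 MeV / 44 = 8.658 MeV/nucleon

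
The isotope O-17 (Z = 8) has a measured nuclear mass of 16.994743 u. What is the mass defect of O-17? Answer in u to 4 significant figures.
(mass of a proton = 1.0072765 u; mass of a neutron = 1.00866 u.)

0.1414 u

Total constituent mass: 8 × 1.0072765 + 9 × 1.00866 = 17.1361520 u
Mass defect Δm = 17.1361520 − 16.994743 = 0.1414090 u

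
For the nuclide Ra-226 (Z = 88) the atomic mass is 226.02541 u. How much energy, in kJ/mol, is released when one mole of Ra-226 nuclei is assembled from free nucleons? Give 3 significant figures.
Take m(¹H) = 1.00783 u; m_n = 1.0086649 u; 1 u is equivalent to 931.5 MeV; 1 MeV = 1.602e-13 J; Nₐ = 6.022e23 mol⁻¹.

1.67e+11 kJ/mol

Σm = 88·m(¹H) + 138·m_n = 88.68904 + 139.1957562 = 227.8847962 u
The mass defect is 227.8847962 − 226.02541 = 1.8593862 u.
Binding energy = Δm·c² = 1.8593862 × 931.5 MeV/u = 1732.02 MeV
Per nucleus in joules: 1732.02 MeV × 1.602e-13 J/MeV = 2.7747e-10 J
Per mole: 2.7747e-10 J × 6.022e23 mol⁻¹ = 1.6709e+14 J/mol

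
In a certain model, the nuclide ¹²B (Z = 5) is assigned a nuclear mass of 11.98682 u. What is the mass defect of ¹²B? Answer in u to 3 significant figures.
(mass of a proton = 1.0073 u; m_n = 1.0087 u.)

With 5 protons and 7 neutrons (A = 12):
Total constituent mass: 5 × 1.0073 + 7 × 1.0087 = 12.0974 u
Δm = 12.0974 − 11.98682 = 0.11058 u

0.111 u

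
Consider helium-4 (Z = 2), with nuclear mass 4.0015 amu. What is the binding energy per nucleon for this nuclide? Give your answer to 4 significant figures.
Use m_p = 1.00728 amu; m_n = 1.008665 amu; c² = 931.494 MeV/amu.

7.077 MeV/nucleon

With 2 protons and 2 neutrons (A = 4):
Σm = 2·m_p + 2·m_n = 2.01456 + 2.017330 = 4.031890 amu
Δm = 4.031890 − 4.0015 = 0.030390 amu
Converting to energy: 0.030390 amu × 931.494 MeV/amu = 28.3081 MeV
Per nucleon: 28.3081 / 4 = 7.077 MeV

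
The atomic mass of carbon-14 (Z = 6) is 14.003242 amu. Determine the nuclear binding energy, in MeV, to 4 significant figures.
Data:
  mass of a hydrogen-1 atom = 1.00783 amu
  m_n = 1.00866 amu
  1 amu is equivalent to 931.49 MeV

105.3 MeV

Mass of separated nucleons = 6(1.00783) + 8(1.00866) = 6.04698 + 8.06928 = 14.11626 amu
The mass defect is 14.11626 − 14.003242 = 0.113018 amu.
Converting to energy: 0.113018 amu × 931.49 MeV/amu = 105.275 MeV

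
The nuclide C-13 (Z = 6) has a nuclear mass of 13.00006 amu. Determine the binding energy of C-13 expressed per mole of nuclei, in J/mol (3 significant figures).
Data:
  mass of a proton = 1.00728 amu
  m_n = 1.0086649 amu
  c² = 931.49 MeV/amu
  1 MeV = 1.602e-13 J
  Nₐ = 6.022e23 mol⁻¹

9.37e+12 J/mol

Z = 6, so N = A − Z = 13 − 6 = 7.
Mass of separated nucleons = 6(1.00728) + 7(1.0086649) = 6.04368 + 7.0606543 = 13.1043343 amu
Δm = 13.1043343 − 13.00006 = 0.1042743 amu
Binding energy = Δm·c² = 0.1042743 × 931.49 MeV/amu = 97.1305 MeV
Per nucleus in joules: 97.1305 MeV × 1.602e-13 J/MeV = 1.5560e-11 J
Per mole: 1.5560e-11 J × 6.022e23 mol⁻¹ = 9.3702e+12 J/mol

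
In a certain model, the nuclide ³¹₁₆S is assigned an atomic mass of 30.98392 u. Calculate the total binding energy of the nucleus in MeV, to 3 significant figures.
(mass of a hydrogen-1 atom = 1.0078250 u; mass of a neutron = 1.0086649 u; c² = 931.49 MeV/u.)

With 16 protons and 15 neutrons (A = 31):
Mass of separated nucleons = 16(1.0078250) + 15(1.0086649) = 16.1252000 + 15.1299735 = 31.2551735 u
Δm = 31.2551735 − 30.98392 = 0.2712535 u
Converting to energy: 0.2712535 u × 931.49 MeV/u = 252.670 MeV

253 MeV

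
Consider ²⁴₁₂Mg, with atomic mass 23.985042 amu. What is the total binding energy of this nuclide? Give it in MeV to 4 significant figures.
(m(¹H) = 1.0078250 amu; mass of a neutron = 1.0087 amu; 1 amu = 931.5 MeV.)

198.6 MeV

Total constituent mass: 12 × 1.0078250 + 12 × 1.0087 = 24.1983000 amu
The mass defect is 24.1983000 − 23.985042 = 0.2132580 amu.
E_B = 0.2132580 × 931.5 = 198.6498 MeV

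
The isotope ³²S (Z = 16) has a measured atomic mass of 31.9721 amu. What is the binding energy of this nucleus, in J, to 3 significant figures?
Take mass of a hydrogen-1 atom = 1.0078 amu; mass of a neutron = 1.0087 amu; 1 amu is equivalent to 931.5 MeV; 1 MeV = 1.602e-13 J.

Σm = 16·m(¹H) + 16·m_n = 16.1248 + 16.1392 = 32.2640 amu
Δm = 32.2640 − 31.9721 = 0.2919 amu
E_B = 0.2919 × 931.5 = 271.905 MeV
In joules: 271.905 MeV × 1.602e-13 J/MeV = 4.3559e-11 J

4.36e-11 J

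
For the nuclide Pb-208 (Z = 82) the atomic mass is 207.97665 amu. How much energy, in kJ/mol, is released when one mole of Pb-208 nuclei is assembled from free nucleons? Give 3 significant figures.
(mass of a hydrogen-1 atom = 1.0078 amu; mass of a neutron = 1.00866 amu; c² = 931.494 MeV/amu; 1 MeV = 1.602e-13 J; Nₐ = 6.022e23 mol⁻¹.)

1.58e+11 kJ/mol

Mass of separated nucleons = 82(1.0078) + 126(1.00866) = 82.6396 + 127.09116 = 209.73076 amu
The mass defect is 209.73076 − 207.97665 = 1.75411 amu.
Binding energy = Δm·c² = 1.75411 × 931.494 MeV/amu = 1633.94 MeV
Per nucleus in joules: 1633.94 MeV × 1.602e-13 J/MeV = 2.6176e-10 J
Per mole: 2.6176e-10 J × 6.022e23 mol⁻¹ = 1.5763e+14 J/mol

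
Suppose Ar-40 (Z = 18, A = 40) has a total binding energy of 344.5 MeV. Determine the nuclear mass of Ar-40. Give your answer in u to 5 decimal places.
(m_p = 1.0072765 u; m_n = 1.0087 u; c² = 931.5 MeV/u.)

Mass defect = 344.5 MeV / (931.5 MeV/u) = 0.3698336 u
Constituent mass = 18(1.0072765) + 22(1.0087) = 40.3223770 u
Nuclear mass = 40.3223770 − 0.3698336 = 39.9525434 u ≈ 39.95254 u (to 5 decimal places)

39.95254 u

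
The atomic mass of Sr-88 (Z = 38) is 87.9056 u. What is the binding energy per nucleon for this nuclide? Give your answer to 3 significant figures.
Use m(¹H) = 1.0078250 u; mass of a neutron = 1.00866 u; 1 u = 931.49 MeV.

Z = 38, so N = A − Z = 88 − 38 = 50.
Σm = 38·m(¹H) + 50·m_n = 38.2973500 + 50.43300 = 88.7303500 u
The mass defect is 88.7303500 − 87.9056 = 0.8247500 u.
Converting to energy: 0.8247500 u × 931.49 MeV/u = 768.246 MeV
Dividing by A = 88 gives 8.730 MeV per nucleon.

8.73 MeV/nucleon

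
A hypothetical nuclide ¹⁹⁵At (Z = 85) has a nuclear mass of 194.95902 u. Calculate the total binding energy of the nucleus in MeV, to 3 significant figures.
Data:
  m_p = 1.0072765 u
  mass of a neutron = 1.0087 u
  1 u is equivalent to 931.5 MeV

Mass of separated nucleons = 85(1.0072765) + 110(1.0087) = 85.6185025 + 110.9570 = 196.5755025 u
The mass defect is 196.5755025 − 194.95902 = 1.6164825 u.
Converting to energy: 1.6164825 u × 931.5 MeV/u = 1505.75 MeV

1510 MeV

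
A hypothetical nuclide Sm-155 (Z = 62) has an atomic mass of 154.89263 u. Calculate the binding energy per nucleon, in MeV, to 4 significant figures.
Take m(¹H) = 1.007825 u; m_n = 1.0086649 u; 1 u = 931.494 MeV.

Mass of separated nucleons = 62(1.007825) + 93(1.0086649) = 62.485150 + 93.8058357 = 156.2909857 u
The mass defect is 156.2909857 − 154.89263 = 1.3983557 u.
Binding energy = Δm·c² = 1.3983557 × 931.494 MeV/u = 1302.56 MeV
BE/A = 1302.56 MeV / 155 = 8.404 MeV/nucleon

8.404 MeV/nucleon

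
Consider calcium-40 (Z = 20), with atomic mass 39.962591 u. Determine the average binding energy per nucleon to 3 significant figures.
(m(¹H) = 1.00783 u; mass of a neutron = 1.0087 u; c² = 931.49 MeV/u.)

8.57 MeV/nucleon

With 20 protons and 20 neutrons (A = 40):
Σm = 20·m(¹H) + 20·m_n = 20.15660 + 20.1740 = 40.33060 u
Δm = 40.33060 − 39.962591 = 0.368009 u
Converting to energy: 0.368009 u × 931.49 MeV/u = 342.797 MeV
BE/A = 342.797 MeV / 40 = 8.570 MeV/nucleon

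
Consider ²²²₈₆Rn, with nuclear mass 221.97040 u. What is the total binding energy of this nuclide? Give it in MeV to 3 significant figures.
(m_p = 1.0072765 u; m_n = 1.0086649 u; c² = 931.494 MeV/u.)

1710 MeV

Σm = 86·m_p + 136·m_n = 86.6257790 + 137.1784264 = 223.8042054 u
Mass defect Δm = 223.8042054 − 221.97040 = 1.8338054 u
E_B = 1.8338054 × 931.494 = 1708.18 MeV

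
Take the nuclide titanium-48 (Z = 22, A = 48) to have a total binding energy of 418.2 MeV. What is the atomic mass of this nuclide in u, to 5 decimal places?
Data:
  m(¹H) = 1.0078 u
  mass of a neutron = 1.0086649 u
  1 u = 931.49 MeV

Mass defect = 418.2 MeV / (931.49 MeV/u) = 0.4489581 u
Constituent mass = 22(1.0078) + 26(1.0086649) = 48.3968874 u
Atomic mass = 48.3968874 − 0.4489581 = 47.9479293 u ≈ 47.94793 u (to 5 decimal places)

47.94793 u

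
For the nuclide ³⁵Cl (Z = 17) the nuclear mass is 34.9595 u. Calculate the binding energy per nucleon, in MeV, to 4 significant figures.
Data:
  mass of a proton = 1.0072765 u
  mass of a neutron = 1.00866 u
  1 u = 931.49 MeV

8.519 MeV/nucleon

Mass of separated nucleons = 17(1.0072765) + 18(1.00866) = 17.1237005 + 18.15588 = 35.2795805 u
Mass defect Δm = 35.2795805 − 34.9595 = 0.3200805 u
Binding energy = Δm·c² = 0.3200805 × 931.49 MeV/u = 298.152 MeV
BE/A = 298.152 MeV / 35 = 8.519 MeV/nucleon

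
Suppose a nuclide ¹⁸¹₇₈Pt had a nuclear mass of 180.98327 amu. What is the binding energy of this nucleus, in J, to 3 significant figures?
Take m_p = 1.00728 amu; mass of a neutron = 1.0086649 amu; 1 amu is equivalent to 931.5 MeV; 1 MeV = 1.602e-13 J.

2.20e-10 J

With 78 protons and 103 neutrons (A = 181):
Total constituent mass: 78 × 1.00728 + 103 × 1.0086649 = 182.4603247 amu
Mass defect Δm = 182.4603247 − 180.98327 = 1.4770547 amu
E_B = 1.4770547 × 931.5 = 1375.88 MeV
In joules: 1375.88 MeV × 1.602e-13 J/MeV = 2.2042e-10 J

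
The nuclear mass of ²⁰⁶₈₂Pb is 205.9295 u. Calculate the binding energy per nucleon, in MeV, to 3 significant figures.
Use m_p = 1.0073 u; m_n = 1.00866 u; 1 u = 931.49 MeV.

7.88 MeV/nucleon

The nucleus contains 82 protons and 206 − 82 = 124 neutrons.
Total constituent mass: 82 × 1.0073 + 124 × 1.00866 = 207.67244 u
The mass defect is 207.67244 − 205.9295 = 1.74294 u.
Converting to energy: 1.74294 u × 931.49 MeV/u = 1623.53 MeV
Per nucleon: 1623.53 / 206 = 7.881 MeV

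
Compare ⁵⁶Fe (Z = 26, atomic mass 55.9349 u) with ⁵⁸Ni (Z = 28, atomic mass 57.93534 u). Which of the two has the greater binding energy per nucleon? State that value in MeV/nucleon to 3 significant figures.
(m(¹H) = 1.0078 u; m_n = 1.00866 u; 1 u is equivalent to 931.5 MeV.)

⁵⁶Fe: Σm = 26(1.0078) + 30(1.00866) = 56.46260 u; Δm = 0.52770 u; E_B = 491.55 MeV; E_B/A = 8.778 MeV
⁵⁸Ni: Σm = 28(1.0078) + 30(1.00866) = 58.47820 u; Δm = 0.54286 u; E_B = 505.674 MeV; E_B/A = 8.719 MeV
⁵⁶Fe has the higher binding energy per nucleon, so it is the more tightly bound nucleus.

⁵⁶Fe; 8.78 MeV/nucleon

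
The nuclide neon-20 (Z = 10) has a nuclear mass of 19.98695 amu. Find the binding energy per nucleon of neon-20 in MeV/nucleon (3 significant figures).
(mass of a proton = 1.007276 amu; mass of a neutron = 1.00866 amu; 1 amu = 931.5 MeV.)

8.03 MeV/nucleon

The nucleus contains 10 protons and 20 − 10 = 10 neutrons.
Total constituent mass: 10 × 1.007276 + 10 × 1.00866 = 20.159360 amu
Δm = 20.159360 − 19.98695 = 0.172410 amu
Binding energy = Δm·c² = 0.172410 × 931.5 MeV/amu = 160.600 MeV
BE/A = 160.600 MeV / 20 = 8.030 MeV/nucleon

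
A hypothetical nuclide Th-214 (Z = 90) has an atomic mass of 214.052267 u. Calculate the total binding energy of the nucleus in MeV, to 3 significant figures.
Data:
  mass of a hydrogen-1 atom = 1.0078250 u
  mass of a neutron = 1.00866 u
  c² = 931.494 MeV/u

1610 MeV

Total constituent mass: 90 × 1.0078250 + 124 × 1.00866 = 215.7780900 u
The mass defect is 215.7780900 − 214.052267 = 1.7258230 u.
Converting to energy: 1.7258230 u × 931.494 MeV/u = 1607.59 MeV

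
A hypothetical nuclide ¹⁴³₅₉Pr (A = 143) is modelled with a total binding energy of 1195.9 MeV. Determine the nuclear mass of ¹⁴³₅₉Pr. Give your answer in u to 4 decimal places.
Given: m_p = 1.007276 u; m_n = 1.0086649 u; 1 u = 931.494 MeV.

142.8733 u

Mass defect = 1195.9 MeV / (931.494 MeV/u) = 1.283852 u
Constituent mass = 59(1.007276) + 84(1.0086649) = 144.1571356 u
Nuclear mass = 144.1571356 − 1.283852 = 142.8732836 u ≈ 142.8733 u (to 4 decimal places)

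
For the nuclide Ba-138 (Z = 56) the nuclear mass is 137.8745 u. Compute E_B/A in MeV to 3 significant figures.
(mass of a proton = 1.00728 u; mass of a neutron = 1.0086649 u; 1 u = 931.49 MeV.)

8.39 MeV/nucleon

With 56 protons and 82 neutrons (A = 138):
Total constituent mass: 56 × 1.00728 + 82 × 1.0086649 = 139.1182018 u
Δm = 139.1182018 − 137.8745 = 1.2437018 u
E_B = 1.2437018 × 931.49 = 1158.50 MeV
Dividing by A = 138 gives 8.3949 MeV per nucleon.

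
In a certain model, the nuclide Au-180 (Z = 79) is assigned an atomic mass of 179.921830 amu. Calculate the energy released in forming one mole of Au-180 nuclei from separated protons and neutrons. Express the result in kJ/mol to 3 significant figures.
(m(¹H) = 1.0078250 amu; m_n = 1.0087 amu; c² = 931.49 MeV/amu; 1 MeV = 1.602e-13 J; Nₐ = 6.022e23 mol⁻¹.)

Z = 79, so N = A − Z = 180 − 79 = 101.
Σm = 79·m(¹H) + 101·m_n = 79.6181750 + 101.8787 = 181.4968750 amu
Mass defect Δm = 181.4968750 − 179.921830 = 1.5750450 amu
Binding energy = Δm·c² = 1.5750450 × 931.49 MeV/amu = 1467.14 MeV
Per nucleus in joules: 1467.14 MeV × 1.602e-13 J/MeV = 2.3504e-10 J
Per mole: 2.3504e-10 J × 6.022e23 mol⁻¹ = 1.4154e+14 J/mol

1.42e+11 kJ/mol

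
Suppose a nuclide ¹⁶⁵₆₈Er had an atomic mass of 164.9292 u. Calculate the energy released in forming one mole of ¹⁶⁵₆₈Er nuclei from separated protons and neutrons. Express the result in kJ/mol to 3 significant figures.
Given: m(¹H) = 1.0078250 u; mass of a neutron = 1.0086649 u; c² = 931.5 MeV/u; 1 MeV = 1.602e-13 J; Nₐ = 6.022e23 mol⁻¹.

Σm = 68·m(¹H) + 97·m_n = 68.5321000 + 97.8404953 = 166.3725953 u
Δm = 166.3725953 − 164.9292 = 1.4433953 u
Binding energy = Δm·c² = 1.4433953 × 931.5 MeV/u = 1344.52 MeV
Per nucleus in joules: 1344.52 MeV × 1.602e-13 J/MeV = 2.1539e-10 J
Per mole: 2.1539e-10 J × 6.022e23 mol⁻¹ = 1.2971e+14 J/mol

1.30e+11 kJ/mol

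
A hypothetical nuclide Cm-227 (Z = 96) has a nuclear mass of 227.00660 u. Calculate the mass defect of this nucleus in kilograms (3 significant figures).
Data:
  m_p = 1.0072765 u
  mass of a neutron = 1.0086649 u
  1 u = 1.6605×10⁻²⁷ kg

3.03e-27 kg

Mass of separated nucleons = 96(1.0072765) + 131(1.0086649) = 96.6985440 + 132.1351019 = 228.8336459 u
Δm = 228.8336459 − 227.00660 = 1.8270459 u
In SI units: 1.8270459 u × 1.6605×10⁻²⁷ kg/u = 3.0338e-27 kg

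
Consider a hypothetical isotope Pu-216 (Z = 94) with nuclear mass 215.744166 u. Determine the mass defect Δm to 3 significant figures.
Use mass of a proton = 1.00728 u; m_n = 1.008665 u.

The nucleus contains 94 protons and 216 − 94 = 122 neutrons.
Total constituent mass: 94 × 1.00728 + 122 × 1.008665 = 217.741450 u
Mass defect Δm = 217.741450 − 215.744166 = 1.997284 u

2.00 u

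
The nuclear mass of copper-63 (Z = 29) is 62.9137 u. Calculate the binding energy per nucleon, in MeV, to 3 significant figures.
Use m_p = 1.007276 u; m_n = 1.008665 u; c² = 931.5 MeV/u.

8.75 MeV/nucleon

Σm = 29·m_p + 34·m_n = 29.211004 + 34.294610 = 63.505614 u
Δm = 63.505614 − 62.9137 = 0.591914 u
Converting to energy: 0.591914 u × 931.5 MeV/u = 551.368 MeV
Dividing by A = 63 gives 8.752 MeV per nucleon.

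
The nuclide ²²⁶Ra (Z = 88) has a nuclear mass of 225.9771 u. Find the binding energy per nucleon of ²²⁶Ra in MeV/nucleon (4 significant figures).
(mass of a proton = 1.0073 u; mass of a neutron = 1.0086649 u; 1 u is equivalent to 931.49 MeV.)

Mass of separated nucleons = 88(1.0073) + 138(1.0086649) = 88.6424 + 139.1957562 = 227.8381562 u
The mass defect is 227.8381562 − 225.9771 = 1.8610562 u.
Converting to energy: 1.8610562 u × 931.49 MeV/u = 1733.56 MeV
BE/A = 1733.56 MeV / 226 = 7.671 MeV/nucleon

7.671 MeV/nucleon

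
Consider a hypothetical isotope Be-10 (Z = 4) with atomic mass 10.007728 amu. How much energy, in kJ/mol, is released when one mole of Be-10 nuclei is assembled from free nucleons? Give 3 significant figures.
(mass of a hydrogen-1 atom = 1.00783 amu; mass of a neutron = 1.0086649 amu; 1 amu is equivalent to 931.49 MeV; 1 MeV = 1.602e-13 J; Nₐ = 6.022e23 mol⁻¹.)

Z = 4, so N = A − Z = 10 − 4 = 6.
Mass of separated nucleons = 4(1.00783) + 6(1.0086649) = 4.03132 + 6.0519894 = 10.0833094 amu
Mass defect Δm = 10.0833094 − 10.007728 = 0.0755814 amu
Binding energy = Δm·c² = 0.0755814 × 931.49 MeV/amu = 70.4033 MeV
Per nucleus in joules: 70.4033 MeV × 1.602e-13 J/MeV = 1.1279e-11 J
Per mole: 1.1279e-11 J × 6.022e23 mol⁻¹ = 6.7922e+12 J/mol

6.79e+09 kJ/mol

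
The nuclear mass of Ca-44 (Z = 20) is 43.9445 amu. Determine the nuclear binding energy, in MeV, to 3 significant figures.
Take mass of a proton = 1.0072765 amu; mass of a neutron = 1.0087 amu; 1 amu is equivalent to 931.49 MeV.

382 MeV

The nucleus contains 20 protons and 44 − 20 = 24 neutrons.
Σm = 20·m_p + 24·m_n = 20.1455300 + 24.2088 = 44.3543300 amu
Mass defect Δm = 44.3543300 − 43.9445 = 0.4098300 amu
E_B = 0.4098300 × 931.49 = 381.753 MeV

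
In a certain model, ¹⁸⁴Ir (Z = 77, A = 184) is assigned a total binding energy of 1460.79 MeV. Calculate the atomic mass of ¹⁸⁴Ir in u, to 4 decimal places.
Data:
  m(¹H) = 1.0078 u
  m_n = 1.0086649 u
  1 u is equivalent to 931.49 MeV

Mass defect = 1460.79 MeV / (931.49 MeV/u) = 1.568229 u
Constituent mass = 77(1.0078) + 107(1.0086649) = 185.5277443 u
Atomic mass = 185.5277443 − 1.568229 = 183.9595153 u ≈ 183.9595 u (to 4 decimal places)

183.9595 u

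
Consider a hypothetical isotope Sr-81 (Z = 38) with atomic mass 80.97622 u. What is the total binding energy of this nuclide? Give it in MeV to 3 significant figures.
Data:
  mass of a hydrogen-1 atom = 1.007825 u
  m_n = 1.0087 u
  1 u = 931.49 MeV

648 MeV

Z = 38, so N = A − Z = 81 − 38 = 43.
Σm = 38·m(¹H) + 43·m_n = 38.297350 + 43.3741 = 81.671450 u
Mass defect Δm = 81.671450 − 80.97622 = 0.695230 u
E_B = 0.695230 × 931.49 = 647.600 MeV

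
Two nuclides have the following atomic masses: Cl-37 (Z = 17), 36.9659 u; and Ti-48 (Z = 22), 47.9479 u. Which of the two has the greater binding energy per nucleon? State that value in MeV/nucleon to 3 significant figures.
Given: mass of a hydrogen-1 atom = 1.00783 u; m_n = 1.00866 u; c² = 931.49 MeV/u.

Ti-48; 8.72 MeV/nucleon

Cl-37: Σm = 17(1.00783) + 20(1.00866) = 37.30631 u; Δm = 0.34041 u; E_B = 317.09 MeV; E_B/A = 8.570 MeV
Ti-48: Σm = 22(1.00783) + 26(1.00866) = 48.39742 u; Δm = 0.44952 u; E_B = 418.72 MeV; E_B/A = 8.723 MeV
Ti-48 has the higher binding energy per nucleon, so it is the more tightly bound nucleus.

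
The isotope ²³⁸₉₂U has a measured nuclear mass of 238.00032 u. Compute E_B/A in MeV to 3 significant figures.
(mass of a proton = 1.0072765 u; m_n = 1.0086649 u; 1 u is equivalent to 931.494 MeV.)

7.57 MeV/nucleon

Z = 92, so N = A − Z = 238 − 92 = 146.
Mass of separated nucleons = 92(1.0072765) + 146(1.0086649) = 92.6694380 + 147.2650754 = 239.9345134 u
Mass defect Δm = 239.9345134 − 238.00032 = 1.9341934 u
Binding energy = Δm·c² = 1.9341934 × 931.494 MeV/u = 1801.69 MeV
Per nucleon: 1801.69 / 238 = 7.570 MeV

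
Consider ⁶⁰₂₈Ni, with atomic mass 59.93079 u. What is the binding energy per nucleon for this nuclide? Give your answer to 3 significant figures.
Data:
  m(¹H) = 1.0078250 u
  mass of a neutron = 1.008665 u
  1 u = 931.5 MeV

With 28 protons and 32 neutrons (A = 60):
Σm = 28·m(¹H) + 32·m_n = 28.2191000 + 32.277280 = 60.4963800 u
Mass defect Δm = 60.4963800 − 59.93079 = 0.5655900 u
Binding energy = Δm·c² = 0.5655900 × 931.5 MeV/u = 526.847 MeV
BE/A = 526.847 MeV / 60 = 8.781 MeV/nucleon

8.78 MeV/nucleon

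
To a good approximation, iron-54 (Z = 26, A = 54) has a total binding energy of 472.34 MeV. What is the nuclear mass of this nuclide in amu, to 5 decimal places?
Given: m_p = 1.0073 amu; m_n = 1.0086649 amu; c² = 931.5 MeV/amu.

Mass defect = 472.34 MeV / (931.5 MeV/amu) = 0.5070746 amu
Constituent mass = 26(1.0073) + 28(1.0086649) = 54.4324172 amu
Nuclear mass = 54.4324172 − 0.5070746 = 53.9253426 amu ≈ 53.92534 amu (to 5 decimal places)

53.92534 amu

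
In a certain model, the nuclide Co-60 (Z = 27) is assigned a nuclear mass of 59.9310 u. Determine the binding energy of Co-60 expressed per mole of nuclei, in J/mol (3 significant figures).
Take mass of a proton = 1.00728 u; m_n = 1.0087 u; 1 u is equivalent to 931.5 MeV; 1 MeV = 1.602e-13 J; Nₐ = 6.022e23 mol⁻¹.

4.97e+13 J/mol

Z = 27, so N = A − Z = 60 − 27 = 33.
Total constituent mass: 27 × 1.00728 + 33 × 1.0087 = 60.48366 u
The mass defect is 60.48366 − 59.9310 = 0.55266 u.
Binding energy = Δm·c² = 0.55266 × 931.5 MeV/u = 514.803 MeV
Per nucleus in joules: 514.803 MeV × 1.602e-13 J/MeV = 8.2471e-11 J
Per mole: 8.2471e-11 J × 6.022e23 mol⁻¹ = 4.9664e+13 J/mol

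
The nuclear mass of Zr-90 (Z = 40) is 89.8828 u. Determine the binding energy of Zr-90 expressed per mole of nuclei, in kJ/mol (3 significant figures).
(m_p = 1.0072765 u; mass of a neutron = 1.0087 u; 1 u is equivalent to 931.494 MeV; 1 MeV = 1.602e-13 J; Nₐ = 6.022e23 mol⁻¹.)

7.58e+10 kJ/mol

Mass of separated nucleons = 40(1.0072765) + 50(1.0087) = 40.2910600 + 50.4350 = 90.7260600 u
The mass defect is 90.7260600 − 89.8828 = 0.8432600 u.
E_B = 0.8432600 × 931.494 = 785.492 MeV
Per nucleus in joules: 785.492 MeV × 1.602e-13 J/MeV = 1.2584e-10 J
Per mole: 1.2584e-10 J × 6.022e23 mol⁻¹ = 7.5781e+13 J/mol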